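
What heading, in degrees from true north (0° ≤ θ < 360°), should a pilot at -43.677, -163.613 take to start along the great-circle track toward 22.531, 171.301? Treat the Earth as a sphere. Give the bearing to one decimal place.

335.4°

Δλ = 171.301 − -163.613 = 334.914°; wrapped into (−180°, 180°]: -25.086°.
θ = atan2( sin Δλ · cos φ₂ , cos φ₁ · sin φ₂ − sin φ₁ · cos φ₂ · cos Δλ )
  = atan2(-0.39162, 0.85485) = -24.613° → normalised to [0°, 360°): 335.387°.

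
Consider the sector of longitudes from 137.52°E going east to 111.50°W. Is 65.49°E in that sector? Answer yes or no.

No

Band width going east from +137.52° to -111.50°: ((-111.50 − 137.52) mod 360) = 110.98°.
Offset of +65.49° east of the west edge: ((65.49 − 137.52) mod 360) = 287.97°.
287.97° > 110.98° ⇒ outside.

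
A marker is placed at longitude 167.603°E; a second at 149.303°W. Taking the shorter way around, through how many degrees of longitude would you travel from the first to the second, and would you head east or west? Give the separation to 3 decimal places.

Raw difference: -149.303 − 167.603 = -316.906°.
Normalise into (−180°, 180°]: -316.906° + 360° = 43.094°.
Positive ⇒ the second point lies to the east; separation 43.094°.

43.094° east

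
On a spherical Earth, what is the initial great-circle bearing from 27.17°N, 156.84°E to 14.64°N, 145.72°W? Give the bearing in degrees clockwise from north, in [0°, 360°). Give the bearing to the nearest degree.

Δλ = -145.72 − 156.84 = -302.56°; wrapped into (−180°, 180°]: 57.44°.
θ = atan2( sin Δλ · cos φ₂ , cos φ₁ · sin φ₂ − sin φ₁ · cos φ₂ · cos Δλ )
  = atan2(0.81546, -0.01292) = 90.907° → normalised to [0°, 360°): 90.907°.

91°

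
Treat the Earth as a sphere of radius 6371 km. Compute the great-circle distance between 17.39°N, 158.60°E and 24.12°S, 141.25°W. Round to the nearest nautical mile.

Δλ = -141.25 − 158.60 = -299.85°; wrapped into (−180°, 180°]: 60.15°.
Δφ = -24.12 − 17.39 = -41.51°.
a = sin²(Δφ/2) + cos φ₁ · cos φ₂ · sin²(Δλ/2) = 0.344312.
c = 2·atan2(√a, √(1−a)) = 1.25416 rad → d = 6371·c ≈ 7990.22 km ≈ 4314.37 nmi.

4314 nmi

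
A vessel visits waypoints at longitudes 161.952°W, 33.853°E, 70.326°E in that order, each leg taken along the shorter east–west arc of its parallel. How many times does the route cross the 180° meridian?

1

Leg 1: -161.952° → +33.853°, shortest Δλ = -164.195° (west) — crosses 180°.
Leg 2: +33.853° → +70.326°, shortest Δλ = 36.473° (east) — does not cross 180°.
Total crossings: 1.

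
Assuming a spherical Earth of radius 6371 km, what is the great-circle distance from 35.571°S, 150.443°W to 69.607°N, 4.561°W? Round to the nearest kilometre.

Δλ = -4.561 − -150.443 = 145.882°.
Δφ = 69.607 − -35.571 = 105.178°.
a = sin²(Δφ/2) + cos φ₁ · cos φ₂ · sin²(Δλ/2) = 0.889951.
c = 2·atan2(√a, √(1−a)) = 2.46531 rad → d = 6371·c ≈ 15706.47 km.

15706 km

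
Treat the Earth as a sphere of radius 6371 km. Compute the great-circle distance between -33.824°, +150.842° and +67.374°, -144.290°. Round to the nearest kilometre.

Δλ = -144.290 − 150.842 = -295.132°; wrapped into (−180°, 180°]: 64.868°.
Δφ = 67.374 − -33.824 = 101.198°.
a = sin²(Δφ/2) + cos φ₁ · cos φ₂ · sin²(Δλ/2) = 0.689033.
c = 2·atan2(√a, √(1−a)) = 1.95850 rad → d = 6371·c ≈ 12477.62 km.

12478 km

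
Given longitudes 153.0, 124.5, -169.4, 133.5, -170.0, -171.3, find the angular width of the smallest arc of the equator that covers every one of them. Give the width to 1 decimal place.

66.1°

Sort the longitudes: -171.3°, -170.0°, -169.4°, +124.5°, +133.5°, +153.0°.
Eastward gaps between consecutive values (wrapping around): 1.3°, 0.6°, 293.9°, 9.0°, 19.5°, 35.7°.
Largest gap = 293.9° ⇒ minimal covering band is its complement: 360° − 293.9° = 66.1°.
Band runs from +124.5° eastward to -169.4°, crossing the antimeridian.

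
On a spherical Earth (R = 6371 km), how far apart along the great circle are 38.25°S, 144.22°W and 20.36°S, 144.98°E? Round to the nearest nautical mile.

Δλ = 144.98 − -144.22 = 289.20°; wrapped into (−180°, 180°]: -70.80°.
Δφ = -20.36 − -38.25 = 17.89°.
a = sin²(Δφ/2) + cos φ₁ · cos φ₂ · sin²(Δλ/2) = 0.271238.
c = 2·atan2(√a, √(1−a)) = 1.09559 rad → d = 6371·c ≈ 6979.99 km ≈ 3768.90 nmi.

3769 nmi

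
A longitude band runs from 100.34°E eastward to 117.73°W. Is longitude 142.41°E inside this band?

Yes

Band width going east from +100.34° to -117.73°: ((-117.73 − 100.34) mod 360) = 141.93°.
Offset of +142.41° east of the west edge: ((142.41 − 100.34) mod 360) = 42.07°.
42.07° ≤ 141.93° ⇒ inside.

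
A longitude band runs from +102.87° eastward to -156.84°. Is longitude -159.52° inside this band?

Band width going east from +102.87° to -156.84°: ((-156.84 − 102.87) mod 360) = 100.29°.
Offset of -159.52° east of the west edge: ((-159.52 − 102.87) mod 360) = 97.61°.
97.61° ≤ 100.29° ⇒ inside.

Yes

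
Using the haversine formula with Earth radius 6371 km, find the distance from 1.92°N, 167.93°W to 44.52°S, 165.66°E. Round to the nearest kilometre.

Δλ = 165.66 − -167.93 = 333.59°; wrapped into (−180°, 180°]: -26.41°.
Δφ = -44.52 − 1.92 = -46.44°.
a = sin²(Δφ/2) + cos φ₁ · cos φ₂ · sin²(Δλ/2) = 0.192629.
c = 2·atan2(√a, √(1−a)) = 0.90874 rad → d = 6371·c ≈ 5789.57 km.

5790 km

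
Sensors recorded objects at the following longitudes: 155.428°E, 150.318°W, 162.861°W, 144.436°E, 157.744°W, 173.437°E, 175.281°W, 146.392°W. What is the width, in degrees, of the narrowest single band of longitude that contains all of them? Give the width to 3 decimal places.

69.172°

Sort the longitudes: -175.281°, -162.861°, -157.744°, -150.318°, -146.392°, +144.436°, +155.428°, +173.437°.
Eastward gaps between consecutive values (wrapping around): 12.420°, 5.117°, 7.426°, 3.926°, 290.828°, 10.992°, 18.009°, 11.282°.
Largest gap = 290.828° ⇒ minimal covering band is its complement: 360° − 290.828° = 69.172°.
Band runs from +144.436° eastward to -146.392°, crossing the antimeridian.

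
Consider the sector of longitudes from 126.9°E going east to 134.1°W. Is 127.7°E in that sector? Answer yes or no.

Yes

Band width going east from +126.9° to -134.1°: ((-134.1 − 126.9) mod 360) = 99.0°.
Offset of +127.7° east of the west edge: ((127.7 − 126.9) mod 360) = 0.8°.
0.8° ≤ 99.0° ⇒ inside.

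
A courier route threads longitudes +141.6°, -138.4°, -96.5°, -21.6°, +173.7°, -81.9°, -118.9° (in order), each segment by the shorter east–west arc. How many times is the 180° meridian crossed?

3

Leg 1: +141.6° → -138.4°, shortest Δλ = 80.0° (east) — crosses 180°.
Leg 2: -138.4° → -96.5°, shortest Δλ = 41.9° (east) — does not cross 180°.
Leg 3: -96.5° → -21.6°, shortest Δλ = 74.9° (east) — does not cross 180°.
Leg 4: -21.6° → +173.7°, shortest Δλ = -164.7° (west) — crosses 180°.
Leg 5: +173.7° → -81.9°, shortest Δλ = 104.4° (east) — crosses 180°.
Leg 6: -81.9° → -118.9°, shortest Δλ = -37.0° (west) — does not cross 180°.
Total crossings: 3.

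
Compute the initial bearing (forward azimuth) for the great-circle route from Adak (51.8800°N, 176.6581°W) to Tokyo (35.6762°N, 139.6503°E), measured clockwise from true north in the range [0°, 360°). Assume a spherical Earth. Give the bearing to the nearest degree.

Δλ = 139.6503 − -176.6581 = 316.3084°; wrapped into (−180°, 180°]: -43.6916°.
θ = atan2( sin Δλ · cos φ₂ , cos φ₁ · sin φ₂ − sin φ₁ · cos φ₂ · cos Δλ )
  = atan2(-0.56114, -0.10208) = -100.310° → normalised to [0°, 360°): 259.690°.

260°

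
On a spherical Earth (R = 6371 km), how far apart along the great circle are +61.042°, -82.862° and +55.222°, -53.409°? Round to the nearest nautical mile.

Δλ = -53.409 − -82.862 = 29.453°.
Δφ = 55.222 − 61.042 = -5.820°.
a = sin²(Δφ/2) + cos φ₁ · cos φ₂ · sin²(Δλ/2) = 0.020423.
c = 2·atan2(√a, √(1−a)) = 0.28680 rad → d = 6371·c ≈ 1827.22 km ≈ 986.62 nmi.

987 nmi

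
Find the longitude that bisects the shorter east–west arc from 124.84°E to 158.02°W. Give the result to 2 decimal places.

163.41°E

Signed shortest Δλ from +124.84° to -158.02° is +77.14°.
Midpoint longitude = +124.84° + (+77.14°)/2 = +124.84° + 38.57° = +163.41°.
(The naïve average (+124.84 + -158.02)/2 = -16.59° is on the wrong side of the globe.)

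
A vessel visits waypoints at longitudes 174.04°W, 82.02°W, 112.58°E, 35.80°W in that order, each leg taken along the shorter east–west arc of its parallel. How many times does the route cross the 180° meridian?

Leg 1: -174.04° → -82.02°, shortest Δλ = 92.02° (east) — does not cross 180°.
Leg 2: -82.02° → +112.58°, shortest Δλ = -165.4° (west) — crosses 180°.
Leg 3: +112.58° → -35.80°, shortest Δλ = -148.38° (west) — does not cross 180°.
Total crossings: 1.

1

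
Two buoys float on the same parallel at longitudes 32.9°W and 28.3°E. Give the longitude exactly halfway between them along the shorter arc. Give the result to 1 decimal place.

2.3°W

Signed shortest Δλ from -32.9° to +28.3° is +61.2°.
Midpoint longitude = -32.9° + (+61.2°)/2 = -32.9° + 30.6° = -2.3°.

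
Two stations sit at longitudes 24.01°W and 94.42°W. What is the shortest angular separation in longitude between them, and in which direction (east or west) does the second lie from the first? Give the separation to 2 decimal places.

70.41° west

Raw difference: -94.42 − -24.01 = -70.41°.
Normalise into (−180°, 180°]: -70.41° stays -70.41°.
Negative ⇒ the second point lies to the west; separation 70.41°.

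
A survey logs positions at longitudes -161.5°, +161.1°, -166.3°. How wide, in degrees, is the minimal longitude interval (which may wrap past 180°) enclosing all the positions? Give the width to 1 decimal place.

37.4°

Sort the longitudes: -166.3°, -161.5°, +161.1°.
Eastward gaps between consecutive values (wrapping around): 4.8°, 322.6°, 32.6°.
Largest gap = 322.6° ⇒ minimal covering band is its complement: 360° − 322.6° = 37.4°.
Band runs from +161.1° eastward to -161.5°, crossing the antimeridian.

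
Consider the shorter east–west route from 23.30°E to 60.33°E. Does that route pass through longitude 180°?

Signed shortest Δλ = ((60.33 − 23.30 + 180) mod 360) − 180 = 37.03°.
Going east by 37.03° from +23.30° reaches +60.33° without touching 180°.

No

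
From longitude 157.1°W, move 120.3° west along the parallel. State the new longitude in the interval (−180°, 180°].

Start at -157.1°; shift −120.3° → -277.4°.
-277.4° lies outside (−180°, 180°]; add 360° → +82.6°.

82.6°E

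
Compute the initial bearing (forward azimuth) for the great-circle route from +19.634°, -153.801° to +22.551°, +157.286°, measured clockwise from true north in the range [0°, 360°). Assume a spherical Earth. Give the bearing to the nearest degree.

283°

Δλ = 157.286 − -153.801 = 311.087°; wrapped into (−180°, 180°]: -48.913°.
θ = atan2( sin Δλ · cos φ₂ , cos φ₁ · sin φ₂ − sin φ₁ · cos φ₂ · cos Δλ )
  = atan2(-0.69608, 0.15727) = -77.269° → normalised to [0°, 360°): 282.731°.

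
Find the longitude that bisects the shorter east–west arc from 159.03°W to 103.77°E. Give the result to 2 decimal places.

Signed shortest Δλ from -159.03° to +103.77° is -97.20°.
Midpoint longitude = -159.03° + (-97.20°)/2 = -159.03° − 48.60° = -207.63°.
Normalise into (−180°, 180°]: +152.37°.
(The naïve average (-159.03 + +103.77)/2 = -27.63° is on the wrong side of the globe.)

152.37°E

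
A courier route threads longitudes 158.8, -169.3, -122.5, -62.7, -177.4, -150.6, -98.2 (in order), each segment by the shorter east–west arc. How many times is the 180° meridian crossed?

1

Leg 1: +158.8° → -169.3°, shortest Δλ = 31.9° (east) — crosses 180°.
Leg 2: -169.3° → -122.5°, shortest Δλ = 46.8° (east) — does not cross 180°.
Leg 3: -122.5° → -62.7°, shortest Δλ = 59.8° (east) — does not cross 180°.
Leg 4: -62.7° → -177.4°, shortest Δλ = -114.7° (west) — does not cross 180°.
Leg 5: -177.4° → -150.6°, shortest Δλ = 26.8° (east) — does not cross 180°.
Leg 6: -150.6° → -98.2°, shortest Δλ = 52.4° (east) — does not cross 180°.
Total crossings: 1.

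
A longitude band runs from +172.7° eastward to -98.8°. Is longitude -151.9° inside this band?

Yes

Band width going east from +172.7° to -98.8°: ((-98.8 − 172.7) mod 360) = 88.5°.
Offset of -151.9° east of the west edge: ((-151.9 − 172.7) mod 360) = 35.4°.
35.4° ≤ 88.5° ⇒ inside.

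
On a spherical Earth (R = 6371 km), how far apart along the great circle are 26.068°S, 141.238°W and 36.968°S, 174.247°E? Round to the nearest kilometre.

4348 km

Δλ = 174.247 − -141.238 = 315.485°; wrapped into (−180°, 180°]: -44.515°.
Δφ = -36.968 − -26.068 = -10.900°.
a = sin²(Δφ/2) + cos φ₁ · cos φ₂ · sin²(Δλ/2) = 0.111986.
c = 2·atan2(√a, √(1−a)) = 0.68245 rad → d = 6371·c ≈ 4347.90 km.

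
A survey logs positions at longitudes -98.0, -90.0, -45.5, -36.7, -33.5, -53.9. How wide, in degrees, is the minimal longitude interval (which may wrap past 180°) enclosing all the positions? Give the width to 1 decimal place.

64.5°

Sort the longitudes: -98.0°, -90.0°, -53.9°, -45.5°, -36.7°, -33.5°.
Eastward gaps between consecutive values (wrapping around): 8.0°, 36.1°, 8.4°, 8.8°, 3.2°, 295.5°.
Largest gap = 295.5° ⇒ minimal covering band is its complement: 360° − 295.5° = 64.5°.
Band runs from -98.0° eastward to -33.5°.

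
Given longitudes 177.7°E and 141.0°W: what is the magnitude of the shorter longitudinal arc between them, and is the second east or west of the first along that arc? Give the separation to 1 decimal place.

41.3° east

Raw difference: -141.0 − 177.7 = -318.7°.
Normalise into (−180°, 180°]: -318.7° + 360° = 41.3°.
Positive ⇒ the second point lies to the east; separation 41.3°.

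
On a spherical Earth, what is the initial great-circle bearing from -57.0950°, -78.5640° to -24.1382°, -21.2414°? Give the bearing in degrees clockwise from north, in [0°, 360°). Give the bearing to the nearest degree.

76°

Δλ = -21.2414 − -78.5640 = 57.3226°.
θ = atan2( sin Δλ · cos φ₂ , cos φ₁ · sin φ₂ − sin φ₁ · cos φ₂ · cos Δλ )
  = atan2(0.76812, 0.19150) = 76.001° → normalised to [0°, 360°): 76.001°.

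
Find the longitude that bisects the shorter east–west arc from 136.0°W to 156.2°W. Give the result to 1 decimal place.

Signed shortest Δλ from -136.0° to -156.2° is -20.2°.
Midpoint longitude = -136.0° + (-20.2°)/2 = -136.0° − 10.1° = -146.1°.

146.1°W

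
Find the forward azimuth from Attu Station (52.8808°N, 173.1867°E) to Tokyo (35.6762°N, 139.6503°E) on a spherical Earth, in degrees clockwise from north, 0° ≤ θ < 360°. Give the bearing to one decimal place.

Δλ = 139.6503 − 173.1867 = -33.5364°.
θ = atan2( sin Δλ · cos φ₂ , cos φ₁ · sin φ₂ − sin φ₁ · cos φ₂ · cos Δλ )
  = atan2(-0.44878, -0.18796) = -112.725° → normalised to [0°, 360°): 247.275°.

247.3°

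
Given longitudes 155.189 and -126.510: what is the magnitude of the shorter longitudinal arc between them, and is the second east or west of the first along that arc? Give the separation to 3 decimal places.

78.301° east

Raw difference: -126.510 − 155.189 = -281.699°.
Normalise into (−180°, 180°]: -281.699° + 360° = 78.301°.
Positive ⇒ the second point lies to the east; separation 78.301°.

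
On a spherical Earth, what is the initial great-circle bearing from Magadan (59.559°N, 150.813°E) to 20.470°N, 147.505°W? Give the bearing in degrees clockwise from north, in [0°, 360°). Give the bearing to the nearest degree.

Δλ = -147.505 − 150.813 = -298.318°; wrapped into (−180°, 180°]: 61.682°.
θ = atan2( sin Δλ · cos φ₂ , cos φ₁ · sin φ₂ − sin φ₁ · cos φ₂ · cos Δλ )
  = atan2(0.82474, -0.20597) = 104.022° → normalised to [0°, 360°): 104.022°.

104°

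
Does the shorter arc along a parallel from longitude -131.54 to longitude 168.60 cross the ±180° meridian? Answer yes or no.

Naïve |168.60 − -131.54| = 300.14° > 180°, so the shorter arc goes the other way round — across 180°.
Signed shortest Δλ = ((168.60 − -131.54 + 180) mod 360) − 180 = -59.86°.
Going west by 59.86° from -131.54° passes through 180° before reaching +168.60°.

Yes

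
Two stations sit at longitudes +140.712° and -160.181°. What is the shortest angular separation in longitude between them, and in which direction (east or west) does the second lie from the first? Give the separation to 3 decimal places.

59.107° east

Raw difference: -160.181 − 140.712 = -300.893°.
Normalise into (−180°, 180°]: -300.893° + 360° = 59.107°.
Positive ⇒ the second point lies to the east; separation 59.107°.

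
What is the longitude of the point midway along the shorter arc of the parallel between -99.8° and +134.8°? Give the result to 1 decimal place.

-162.5°

Signed shortest Δλ from -99.8° to +134.8° is -125.4°.
Midpoint longitude = -99.8° + (-125.4°)/2 = -99.8° − 62.7° = -162.5°.
(The naïve average (-99.8 + +134.8)/2 = 17.5° is on the wrong side of the globe.)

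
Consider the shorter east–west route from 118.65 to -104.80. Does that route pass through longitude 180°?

Yes

Naïve |-104.80 − 118.65| = 223.45° > 180°, so the shorter arc goes the other way round — across 180°.
Signed shortest Δλ = ((-104.80 − 118.65 + 180) mod 360) − 180 = 136.55°.
Going east by 136.55° from +118.65° passes through 180° before reaching -104.80°.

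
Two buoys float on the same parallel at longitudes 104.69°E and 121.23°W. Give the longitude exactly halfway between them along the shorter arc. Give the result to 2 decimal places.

171.73°E

Signed shortest Δλ from +104.69° to -121.23° is +134.08°.
Midpoint longitude = +104.69° + (+134.08°)/2 = +104.69° + 67.04° = +171.73°.
(The naïve average (+104.69 + -121.23)/2 = -8.27° is on the wrong side of the globe.)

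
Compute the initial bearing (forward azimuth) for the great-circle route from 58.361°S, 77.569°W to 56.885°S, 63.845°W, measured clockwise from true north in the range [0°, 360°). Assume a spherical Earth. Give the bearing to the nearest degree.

Δλ = -63.845 − -77.569 = 13.724°.
θ = atan2( sin Δλ · cos φ₂ , cos φ₁ · sin φ₂ − sin φ₁ · cos φ₂ · cos Δλ )
  = atan2(0.12961, 0.01248) = 84.501° → normalised to [0°, 360°): 84.501°.

85°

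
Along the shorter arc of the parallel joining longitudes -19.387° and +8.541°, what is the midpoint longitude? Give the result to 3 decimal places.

Signed shortest Δλ from -19.387° to +8.541° is +27.928°.
Midpoint longitude = -19.387° + (+27.928°)/2 = -19.387° + 13.964° = -5.423°.

-5.423°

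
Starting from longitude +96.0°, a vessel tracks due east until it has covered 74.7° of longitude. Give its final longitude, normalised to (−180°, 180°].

Start at +96.0°; shift +74.7° → +170.7°.
+170.7° already lies in (−180°, 180°].

+170.7°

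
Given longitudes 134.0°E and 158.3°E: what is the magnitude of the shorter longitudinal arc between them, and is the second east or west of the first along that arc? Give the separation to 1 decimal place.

Raw difference: 158.3 − 134.0 = 24.3°.
Normalise into (−180°, 180°]: 24.3° stays 24.3°.
Positive ⇒ the second point lies to the east; separation 24.3°.

24.3° east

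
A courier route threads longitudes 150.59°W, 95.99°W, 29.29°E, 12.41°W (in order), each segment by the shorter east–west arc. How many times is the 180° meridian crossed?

0

Leg 1: -150.59° → -95.99°, shortest Δλ = 54.6° (east) — does not cross 180°.
Leg 2: -95.99° → +29.29°, shortest Δλ = 125.28° (east) — does not cross 180°.
Leg 3: +29.29° → -12.41°, shortest Δλ = -41.7° (west) — does not cross 180°.
Total crossings: 0.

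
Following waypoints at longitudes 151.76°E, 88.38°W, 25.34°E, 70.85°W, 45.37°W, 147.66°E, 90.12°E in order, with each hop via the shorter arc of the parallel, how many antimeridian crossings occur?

Leg 1: +151.76° → -88.38°, shortest Δλ = 119.86° (east) — crosses 180°.
Leg 2: -88.38° → +25.34°, shortest Δλ = 113.72° (east) — does not cross 180°.
Leg 3: +25.34° → -70.85°, shortest Δλ = -96.19° (west) — does not cross 180°.
Leg 4: -70.85° → -45.37°, shortest Δλ = 25.48° (east) — does not cross 180°.
Leg 5: -45.37° → +147.66°, shortest Δλ = -166.97° (west) — crosses 180°.
Leg 6: +147.66° → +90.12°, shortest Δλ = -57.54° (west) — does not cross 180°.
Total crossings: 2.

2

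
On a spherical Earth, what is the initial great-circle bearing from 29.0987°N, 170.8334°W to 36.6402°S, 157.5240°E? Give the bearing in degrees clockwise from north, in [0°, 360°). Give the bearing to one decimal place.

206.2°

Δλ = 157.5240 − -170.8334 = 328.3574°; wrapped into (−180°, 180°]: -31.6426°.
θ = atan2( sin Δλ · cos φ₂ , cos φ₁ · sin φ₂ − sin φ₁ · cos φ₂ · cos Δλ )
  = atan2(-0.42095, -0.85367) = -153.752° → normalised to [0°, 360°): 206.248°.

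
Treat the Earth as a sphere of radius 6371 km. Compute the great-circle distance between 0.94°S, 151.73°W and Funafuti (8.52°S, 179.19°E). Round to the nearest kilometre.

3328 km

Δλ = 179.19 − -151.73 = 330.92°; wrapped into (−180°, 180°]: -29.08°.
Δφ = -8.52 − -0.94 = -7.58°.
a = sin²(Δφ/2) + cos φ₁ · cos φ₂ · sin²(Δλ/2) = 0.066694.
c = 2·atan2(√a, √(1−a)) = 0.52243 rad → d = 6371·c ≈ 3328.37 km.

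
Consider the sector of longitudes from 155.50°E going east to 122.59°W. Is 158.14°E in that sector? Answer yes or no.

Band width going east from +155.50° to -122.59°: ((-122.59 − 155.50) mod 360) = 81.91°.
Offset of +158.14° east of the west edge: ((158.14 − 155.50) mod 360) = 2.64°.
2.64° ≤ 81.91° ⇒ inside.

Yes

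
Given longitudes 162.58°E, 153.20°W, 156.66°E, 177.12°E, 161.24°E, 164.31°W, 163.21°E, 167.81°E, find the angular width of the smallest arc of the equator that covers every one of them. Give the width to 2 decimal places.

Sort the longitudes: -164.31°, -153.20°, +156.66°, +161.24°, +162.58°, +163.21°, +167.81°, +177.12°.
Eastward gaps between consecutive values (wrapping around): 11.11°, 309.86°, 4.58°, 1.34°, 0.63°, 4.60°, 9.31°, 18.57°.
Largest gap = 309.86° ⇒ minimal covering band is its complement: 360° − 309.86° = 50.14°.
Band runs from +156.66° eastward to -153.20°, crossing the antimeridian.

50.14°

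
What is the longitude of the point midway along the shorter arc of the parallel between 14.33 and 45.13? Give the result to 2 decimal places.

Signed shortest Δλ from +14.33° to +45.13° is +30.80°.
Midpoint longitude = +14.33° + (+30.80°)/2 = +14.33° + 15.40° = +29.73°.

+29.73°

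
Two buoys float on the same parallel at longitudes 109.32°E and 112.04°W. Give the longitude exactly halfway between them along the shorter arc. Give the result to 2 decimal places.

178.64°E

Signed shortest Δλ from +109.32° to -112.04° is +138.64°.
Midpoint longitude = +109.32° + (+138.64°)/2 = +109.32° + 69.32° = +178.64°.
(The naïve average (+109.32 + -112.04)/2 = -1.36° is on the wrong side of the globe.)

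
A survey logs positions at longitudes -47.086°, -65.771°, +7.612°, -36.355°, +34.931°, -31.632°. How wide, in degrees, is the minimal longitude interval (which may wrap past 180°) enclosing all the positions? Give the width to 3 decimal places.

Sort the longitudes: -65.771°, -47.086°, -36.355°, -31.632°, +7.612°, +34.931°.
Eastward gaps between consecutive values (wrapping around): 18.685°, 10.731°, 4.723°, 39.244°, 27.319°, 259.298°.
Largest gap = 259.298° ⇒ minimal covering band is its complement: 360° − 259.298° = 100.702°.
Band runs from -65.771° eastward to +34.931°.

100.702°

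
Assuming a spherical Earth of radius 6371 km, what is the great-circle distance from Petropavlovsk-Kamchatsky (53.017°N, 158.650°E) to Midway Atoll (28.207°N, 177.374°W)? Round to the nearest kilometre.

3387 km

Δλ = -177.374 − 158.650 = -336.024°; wrapped into (−180°, 180°]: 23.976°.
Δφ = 28.207 − 53.017 = -24.810°.
a = sin²(Δφ/2) + cos φ₁ · cos φ₂ · sin²(Δλ/2) = 0.069019.
c = 2·atan2(√a, √(1−a)) = 0.53167 rad → d = 6371·c ≈ 3387.27 km.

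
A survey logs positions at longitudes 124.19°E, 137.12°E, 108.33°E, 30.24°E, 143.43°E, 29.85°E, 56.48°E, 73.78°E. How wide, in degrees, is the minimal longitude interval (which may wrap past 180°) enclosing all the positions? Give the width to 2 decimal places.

Sort the longitudes: +29.85°, +30.24°, +56.48°, +73.78°, +108.33°, +124.19°, +137.12°, +143.43°.
Eastward gaps between consecutive values (wrapping around): 0.39°, 26.24°, 17.30°, 34.55°, 15.86°, 12.93°, 6.31°, 246.42°.
Largest gap = 246.42° ⇒ minimal covering band is its complement: 360° − 246.42° = 113.58°.
Band runs from +29.85° eastward to +143.43°.

113.58°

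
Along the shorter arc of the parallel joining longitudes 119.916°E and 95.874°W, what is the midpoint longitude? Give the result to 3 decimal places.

Signed shortest Δλ from +119.916° to -95.874° is +144.210°.
Midpoint longitude = +119.916° + (+144.210°)/2 = +119.916° + 72.105° = +192.021°.
Normalise into (−180°, 180°]: -167.979°.
(The naïve average (+119.916 + -95.874)/2 = 12.021° is on the wrong side of the globe.)

167.979°W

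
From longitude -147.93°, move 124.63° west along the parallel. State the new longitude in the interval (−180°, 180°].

+87.44°

Start at -147.93°; shift −124.63° → -272.56°.
-272.56° lies outside (−180°, 180°]; add 360° → +87.44°.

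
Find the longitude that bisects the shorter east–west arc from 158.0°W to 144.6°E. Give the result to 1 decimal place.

173.3°E

Signed shortest Δλ from -158.0° to +144.6° is -57.4°.
Midpoint longitude = -158.0° + (-57.4°)/2 = -158.0° − 28.7° = -186.7°.
Normalise into (−180°, 180°]: +173.3°.
(The naïve average (-158.0 + +144.6)/2 = -6.7° is on the wrong side of the globe.)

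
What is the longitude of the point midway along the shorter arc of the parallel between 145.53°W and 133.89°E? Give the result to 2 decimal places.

174.18°E

Signed shortest Δλ from -145.53° to +133.89° is -80.58°.
Midpoint longitude = -145.53° + (-80.58°)/2 = -145.53° − 40.29° = -185.82°.
Normalise into (−180°, 180°]: +174.18°.
(The naïve average (-145.53 + +133.89)/2 = -5.82° is on the wrong side of the globe.)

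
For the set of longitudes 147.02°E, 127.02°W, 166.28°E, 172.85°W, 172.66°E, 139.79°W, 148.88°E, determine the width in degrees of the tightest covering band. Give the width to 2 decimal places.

85.96°

Sort the longitudes: -172.85°, -139.79°, -127.02°, +147.02°, +148.88°, +166.28°, +172.66°.
Eastward gaps between consecutive values (wrapping around): 33.06°, 12.77°, 274.04°, 1.86°, 17.40°, 6.38°, 14.49°.
Largest gap = 274.04° ⇒ minimal covering band is its complement: 360° − 274.04° = 85.96°.
Band runs from +147.02° eastward to -127.02°, crossing the antimeridian.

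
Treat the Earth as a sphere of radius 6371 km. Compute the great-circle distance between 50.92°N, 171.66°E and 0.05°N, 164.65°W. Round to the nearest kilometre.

6082 km

Δλ = -164.65 − 171.66 = -336.31°; wrapped into (−180°, 180°]: 23.69°.
Δφ = 0.05 − 50.92 = -50.87°.
a = sin²(Δφ/2) + cos φ₁ · cos φ₂ · sin²(Δλ/2) = 0.211020.
c = 2·atan2(√a, √(1−a)) = 0.95457 rad → d = 6371·c ≈ 6081.57 km.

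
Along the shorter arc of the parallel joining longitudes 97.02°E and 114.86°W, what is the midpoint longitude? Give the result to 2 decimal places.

171.08°E

Signed shortest Δλ from +97.02° to -114.86° is +148.12°.
Midpoint longitude = +97.02° + (+148.12°)/2 = +97.02° + 74.06° = +171.08°.
(The naïve average (+97.02 + -114.86)/2 = -8.92° is on the wrong side of the globe.)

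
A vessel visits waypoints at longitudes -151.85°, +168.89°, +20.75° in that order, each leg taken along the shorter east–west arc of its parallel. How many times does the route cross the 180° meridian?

1

Leg 1: -151.85° → +168.89°, shortest Δλ = -39.26° (west) — crosses 180°.
Leg 2: +168.89° → +20.75°, shortest Δλ = -148.14° (west) — does not cross 180°.
Total crossings: 1.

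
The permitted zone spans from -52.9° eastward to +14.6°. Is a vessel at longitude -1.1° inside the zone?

Band width going east from -52.9° to +14.6°: ((14.6 − -52.9) mod 360) = 67.5°.
Offset of -1.1° east of the west edge: ((-1.1 − -52.9) mod 360) = 51.8°.
51.8° ≤ 67.5° ⇒ inside.

Yes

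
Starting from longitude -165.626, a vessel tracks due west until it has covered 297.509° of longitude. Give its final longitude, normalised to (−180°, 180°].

Start at -165.626°; shift −297.509° → -463.135°.
-463.135° lies outside (−180°, 180°]; add 360° → -103.135°.

-103.135°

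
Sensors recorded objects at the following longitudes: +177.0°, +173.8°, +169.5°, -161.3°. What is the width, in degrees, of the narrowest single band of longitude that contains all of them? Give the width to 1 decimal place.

29.2°

Sort the longitudes: -161.3°, +169.5°, +173.8°, +177.0°.
Eastward gaps between consecutive values (wrapping around): 330.8°, 4.3°, 3.2°, 21.7°.
Largest gap = 330.8° ⇒ minimal covering band is its complement: 360° − 330.8° = 29.2°.
Band runs from +169.5° eastward to -161.3°, crossing the antimeridian.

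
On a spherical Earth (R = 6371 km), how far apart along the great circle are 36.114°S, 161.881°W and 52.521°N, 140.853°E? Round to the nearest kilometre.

Δλ = 140.853 − -161.881 = 302.734°; wrapped into (−180°, 180°]: -57.266°.
Δφ = 52.521 − -36.114 = 88.635°.
a = sin²(Δφ/2) + cos φ₁ · cos φ₂ · sin²(Δλ/2) = 0.600964.
c = 2·atan2(√a, √(1−a)) = 1.77412 rad → d = 6371·c ≈ 11302.94 km.

11303 km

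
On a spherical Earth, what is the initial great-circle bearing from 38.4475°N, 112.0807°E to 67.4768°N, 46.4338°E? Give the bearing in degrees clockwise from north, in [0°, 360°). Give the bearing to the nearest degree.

Δλ = 46.4338 − 112.0807 = -65.6469°.
θ = atan2( sin Δλ · cos φ₂ , cos φ₁ · sin φ₂ − sin φ₁ · cos φ₂ · cos Δλ )
  = atan2(-0.34897, 0.62522) = -29.168° → normalised to [0°, 360°): 330.832°.

331°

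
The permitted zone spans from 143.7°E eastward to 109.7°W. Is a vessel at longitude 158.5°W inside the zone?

Band width going east from +143.7° to -109.7°: ((-109.7 − 143.7) mod 360) = 106.6°.
Offset of -158.5° east of the west edge: ((-158.5 − 143.7) mod 360) = 57.8°.
57.8° ≤ 106.6° ⇒ inside.

Yes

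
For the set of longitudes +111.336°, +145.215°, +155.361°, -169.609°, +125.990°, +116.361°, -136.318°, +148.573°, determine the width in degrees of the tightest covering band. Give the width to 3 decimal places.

112.346°

Sort the longitudes: -169.609°, -136.318°, +111.336°, +116.361°, +125.990°, +145.215°, +148.573°, +155.361°.
Eastward gaps between consecutive values (wrapping around): 33.291°, 247.654°, 5.025°, 9.629°, 19.225°, 3.358°, 6.788°, 35.030°.
Largest gap = 247.654° ⇒ minimal covering band is its complement: 360° − 247.654° = 112.346°.
Band runs from +111.336° eastward to -136.318°, crossing the antimeridian.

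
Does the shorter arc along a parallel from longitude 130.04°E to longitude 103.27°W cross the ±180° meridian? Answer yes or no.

Yes

Naïve |-103.27 − 130.04| = 233.31° > 180°, so the shorter arc goes the other way round — across 180°.
Signed shortest Δλ = ((-103.27 − 130.04 + 180) mod 360) − 180 = 126.69°.
Going east by 126.69° from +130.04° passes through 180° before reaching -103.27°.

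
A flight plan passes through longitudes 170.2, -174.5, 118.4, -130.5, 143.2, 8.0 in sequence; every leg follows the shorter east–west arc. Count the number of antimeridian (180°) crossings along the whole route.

4

Leg 1: +170.2° → -174.5°, shortest Δλ = 15.3° (east) — crosses 180°.
Leg 2: -174.5° → +118.4°, shortest Δλ = -67.1° (west) — crosses 180°.
Leg 3: +118.4° → -130.5°, shortest Δλ = 111.1° (east) — crosses 180°.
Leg 4: -130.5° → +143.2°, shortest Δλ = -86.3° (west) — crosses 180°.
Leg 5: +143.2° → +8.0°, shortest Δλ = -135.2° (west) — does not cross 180°.
Total crossings: 4.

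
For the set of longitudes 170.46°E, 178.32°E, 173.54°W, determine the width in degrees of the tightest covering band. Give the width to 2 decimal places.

16.00°

Sort the longitudes: -173.54°, +170.46°, +178.32°.
Eastward gaps between consecutive values (wrapping around): 344.00°, 7.86°, 8.14°.
Largest gap = 344.00° ⇒ minimal covering band is its complement: 360° − 344.00° = 16.00°.
Band runs from +170.46° eastward to -173.54°, crossing the antimeridian.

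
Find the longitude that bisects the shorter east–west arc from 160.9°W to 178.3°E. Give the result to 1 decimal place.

171.3°W

Signed shortest Δλ from -160.9° to +178.3° is -20.8°.
Midpoint longitude = -160.9° + (-20.8°)/2 = -160.9° − 10.4° = -171.3°.
(The naïve average (-160.9 + +178.3)/2 = 8.7° is on the wrong side of the globe.)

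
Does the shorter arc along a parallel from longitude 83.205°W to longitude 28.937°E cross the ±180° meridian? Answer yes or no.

No

Signed shortest Δλ = ((28.937 − -83.205 + 180) mod 360) − 180 = 112.142°.
Going east by 112.142° from -83.205° reaches +28.937° without touching 180°.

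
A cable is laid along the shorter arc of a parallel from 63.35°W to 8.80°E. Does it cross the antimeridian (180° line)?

Signed shortest Δλ = ((8.80 − -63.35 + 180) mod 360) − 180 = 72.15°.
Going east by 72.15° from -63.35° reaches +8.80° without touching 180°.

No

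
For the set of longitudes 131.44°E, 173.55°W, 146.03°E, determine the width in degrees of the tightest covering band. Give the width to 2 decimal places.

Sort the longitudes: -173.55°, +131.44°, +146.03°.
Eastward gaps between consecutive values (wrapping around): 304.99°, 14.59°, 40.42°.
Largest gap = 304.99° ⇒ minimal covering band is its complement: 360° − 304.99° = 55.01°.
Band runs from +131.44° eastward to -173.55°, crossing the antimeridian.

55.01°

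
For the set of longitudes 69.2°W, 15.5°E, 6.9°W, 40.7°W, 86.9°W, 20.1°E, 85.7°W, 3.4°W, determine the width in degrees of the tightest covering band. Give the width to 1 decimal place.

107.0°

Sort the longitudes: -86.9°, -85.7°, -69.2°, -40.7°, -6.9°, -3.4°, +15.5°, +20.1°.
Eastward gaps between consecutive values (wrapping around): 1.2°, 16.5°, 28.5°, 33.8°, 3.5°, 18.9°, 4.6°, 253.0°.
Largest gap = 253.0° ⇒ minimal covering band is its complement: 360° − 253.0° = 107.0°.
Band runs from -86.9° eastward to +20.1°.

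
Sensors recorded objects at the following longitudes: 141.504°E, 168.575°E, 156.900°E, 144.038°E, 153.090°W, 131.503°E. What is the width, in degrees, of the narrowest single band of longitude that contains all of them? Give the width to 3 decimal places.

Sort the longitudes: -153.090°, +131.503°, +141.504°, +144.038°, +156.900°, +168.575°.
Eastward gaps between consecutive values (wrapping around): 284.593°, 10.001°, 2.534°, 12.862°, 11.675°, 38.335°.
Largest gap = 284.593° ⇒ minimal covering band is its complement: 360° − 284.593° = 75.407°.
Band runs from +131.503° eastward to -153.090°, crossing the antimeridian.

75.407°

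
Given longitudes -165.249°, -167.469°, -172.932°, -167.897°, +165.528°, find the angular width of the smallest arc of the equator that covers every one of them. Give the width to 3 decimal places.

Sort the longitudes: -172.932°, -167.897°, -167.469°, -165.249°, +165.528°.
Eastward gaps between consecutive values (wrapping around): 5.035°, 0.428°, 2.220°, 330.777°, 21.540°.
Largest gap = 330.777° ⇒ minimal covering band is its complement: 360° − 330.777° = 29.223°.
Band runs from +165.528° eastward to -165.249°, crossing the antimeridian.

29.223°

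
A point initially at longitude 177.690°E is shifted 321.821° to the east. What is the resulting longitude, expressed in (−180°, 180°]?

Start at +177.690°; shift +321.821° → +499.511°.
+499.511° lies outside (−180°, 180°]; subtract 360° → +139.511°.

139.511°E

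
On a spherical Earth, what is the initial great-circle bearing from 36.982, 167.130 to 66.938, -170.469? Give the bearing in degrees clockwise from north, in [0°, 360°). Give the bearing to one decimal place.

Δλ = -170.469 − 167.130 = -337.599°; wrapped into (−180°, 180°]: 22.401°.
θ = atan2( sin Δλ · cos φ₂ , cos φ₁ · sin φ₂ − sin φ₁ · cos φ₂ · cos Δλ )
  = atan2(0.14928, 0.51712) = 16.102° → normalised to [0°, 360°): 16.102°.

16.1°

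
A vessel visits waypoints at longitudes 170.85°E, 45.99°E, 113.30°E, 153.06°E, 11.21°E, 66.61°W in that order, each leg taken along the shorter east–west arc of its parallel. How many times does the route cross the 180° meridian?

0

Leg 1: +170.85° → +45.99°, shortest Δλ = -124.86° (west) — does not cross 180°.
Leg 2: +45.99° → +113.30°, shortest Δλ = 67.31° (east) — does not cross 180°.
Leg 3: +113.30° → +153.06°, shortest Δλ = 39.76° (east) — does not cross 180°.
Leg 4: +153.06° → +11.21°, shortest Δλ = -141.85° (west) — does not cross 180°.
Leg 5: +11.21° → -66.61°, shortest Δλ = -77.82° (west) — does not cross 180°.
Total crossings: 0.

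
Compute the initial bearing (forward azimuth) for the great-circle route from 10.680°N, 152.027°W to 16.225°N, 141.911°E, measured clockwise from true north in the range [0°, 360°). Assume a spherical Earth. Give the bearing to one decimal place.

283.0°

Δλ = 141.911 − -152.027 = 293.938°; wrapped into (−180°, 180°]: -66.062°.
θ = atan2( sin Δλ · cos φ₂ , cos φ₁ · sin φ₂ − sin φ₁ · cos φ₂ · cos Δλ )
  = atan2(-0.87758, 0.20237) = -77.015° → normalised to [0°, 360°): 282.985°.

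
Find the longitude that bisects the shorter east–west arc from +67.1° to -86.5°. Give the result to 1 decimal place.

-9.7°

Signed shortest Δλ from +67.1° to -86.5° is -153.6°.
Midpoint longitude = +67.1° + (-153.6°)/2 = +67.1° − 76.8° = -9.7°.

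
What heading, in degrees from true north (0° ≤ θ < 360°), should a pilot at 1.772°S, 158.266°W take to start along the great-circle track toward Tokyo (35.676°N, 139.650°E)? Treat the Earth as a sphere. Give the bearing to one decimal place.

309.6°

Δλ = 139.650 − -158.266 = 297.916°; wrapped into (−180°, 180°]: -62.084°.
θ = atan2( sin Δλ · cos φ₂ , cos φ₁ · sin φ₂ − sin φ₁ · cos φ₂ · cos Δλ )
  = atan2(-0.71780, 0.59468) = -50.359° → normalised to [0°, 360°): 309.641°.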